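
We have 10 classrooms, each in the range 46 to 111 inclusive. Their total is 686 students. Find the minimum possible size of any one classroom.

To make one classroom as small as possible, make the other 9 as large as possible.
The other 9 can take up 9 × 111 = 999 ≥ 686 − 46, so one classroom can sit at its floor of 46.
Achievable: one at 46 and the other 9 totalling 640, which fits since 9 × 46 ≤ 640 ≤ 9 × 111.

46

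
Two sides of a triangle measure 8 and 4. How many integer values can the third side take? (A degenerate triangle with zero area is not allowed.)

The triangle inequality gives |8 − 4| < c < 8 + 4, i.e. 4 < c < 12.
So c can be any integer from 5 to 11: 7 values.

7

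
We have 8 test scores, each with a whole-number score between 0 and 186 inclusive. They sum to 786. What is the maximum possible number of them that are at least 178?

4

If k of the values are ≥ 178, the total is ≥ 178k + 0(8 − k).
Setting 178k + 0(8 − k) ≤ 786 gives 178k ≤ 786, so k ≤ 4.
k = 4 is achieved by 4 values at 178 and 4 at 0, total 712; add 74 to one value (staying below 178) to reach 786.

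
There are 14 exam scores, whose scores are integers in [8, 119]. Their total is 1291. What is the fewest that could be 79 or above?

5

Suppose at most 14 − j of them reach 79; then j values are ≤ 78 and the rest ≤ 119.
The total is then ≤ 78·j + 119·(14 − j) = 1666 − 41j. For this to be ≥ 1291 we need j ≤ 9, so at least 14 − 9 = 5 must reach 79.
Exactly 5 works: 5 values at 119 and 9 at 78 total 1297; lower one of the high values by 6 (still ≥ 79) to hit 1291.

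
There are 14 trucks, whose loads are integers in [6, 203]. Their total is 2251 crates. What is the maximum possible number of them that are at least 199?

Suppose k of them are at least 199. Those contribute at least 199 each and the other 14 − k at least 6 each.
So the total is at least 199k + 6(14 − k) = 84 + 193k. This must be ≤ 2251, giving k ≤ 11.
k = 11 is achieved by 11 values at 199 and 3 at 6, total 2207; add 44 to one value (staying below 199) to reach 2251.

11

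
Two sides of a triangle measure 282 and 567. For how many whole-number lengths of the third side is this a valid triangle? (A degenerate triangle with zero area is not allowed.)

The triangle inequality gives |282 − 567| < c < 282 + 567, i.e. 285 < c < 849.
So c can be any integer from 286 to 848: 563 values.

563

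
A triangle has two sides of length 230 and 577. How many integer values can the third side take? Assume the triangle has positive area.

The triangle inequality gives |230 − 577| < c < 230 + 577, i.e. 347 < c < 807.
So c can be any integer from 348 to 806: 459 values.

459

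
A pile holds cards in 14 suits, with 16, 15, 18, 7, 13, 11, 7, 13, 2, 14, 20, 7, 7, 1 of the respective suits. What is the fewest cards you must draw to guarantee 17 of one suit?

146

In the worst case you take as many as possible of each suit without reaching 17: 16 + 15 + 16 + 7 + 13 + 11 + 7 + 13 + 2 + 14 + 16 + 7 + 7 + 1 = 145.
The next one must give 17 of some suit, so 145 + 1 = 146.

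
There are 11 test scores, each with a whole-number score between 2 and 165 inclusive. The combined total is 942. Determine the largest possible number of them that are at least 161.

Suppose k of them are at least 161. Those contribute at least 161 each and the other 11 − k at least 2 each.
So the total is at least 161k + 2(11 − k) = 22 + 159k. This must be ≤ 942, giving k ≤ 5.
k = 5 is achieved by 5 values at 161 and 6 at 2, total 817; add 125 to one value (staying below 161) to reach 942.

5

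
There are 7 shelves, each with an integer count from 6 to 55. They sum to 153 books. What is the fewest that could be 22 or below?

If only k of them are at most 22, the other 7 − k are at least 23, so the total is at least (7 − k)·23 + k·6.
This is ≤ 153, so (7 − k)·23 + 6k ≤ 153, which gives k ≥ 1.
Exactly 1 works: 1 value at 6 and 6 at 23 total 144; raise one of the low values by 9 (still ≤ 22) to hit 153.

1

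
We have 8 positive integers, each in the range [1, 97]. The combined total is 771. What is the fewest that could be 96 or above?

6

Each value short of 96 is at most 95, costing at least 97 − 95 = 2 against the maximum total of 776.
We can afford to lose at most 776 − 771 = 5, so at most ⌊5/2⌋ = 2 fall short, and at least 6 are ≥ 96.
Exactly 6 works: 6 values at 97 and 2 at 95 total 772; lower one of the high values by 1 (still ≥ 96) to hit 771.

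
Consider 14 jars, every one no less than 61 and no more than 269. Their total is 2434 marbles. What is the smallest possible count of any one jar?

To make one jar as small as possible, make the other 13 as large as possible.
The other 13 can take up 13 × 269 = 3497 ≥ 2434 − 61, so one jar can sit at its floor of 61.
Achievable: one at 61 and the other 13 totalling 2373, which fits since 13 × 61 ≤ 2373 ≤ 13 × 269.

61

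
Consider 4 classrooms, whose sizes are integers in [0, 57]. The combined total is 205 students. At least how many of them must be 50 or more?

2

Each value short of 50 is at most 49, costing at least 57 − 49 = 8 against the maximum total of 228.
We can afford to lose at most 228 − 205 = 23, so at most ⌊23/8⌋ = 2 fall short, and at least 2 are ≥ 50.
Exactly 2 works: 2 values at 57 and 2 at 49 total 212; lower one of the high values by 7 (still ≥ 50) to hit 205.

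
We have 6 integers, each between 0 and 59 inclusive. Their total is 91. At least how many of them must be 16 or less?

Each value above 16 is at least 17, contributing at least 17 − 0 = 17 above the floor 0.
The sum exceeds the floor total 0 by 91, so at most ⌊91/17⌋ = 5 exceed 16, and at least 1 are ≤ 16.
Exactly 1 works: 1 value at 0 and 5 at 17 total 85; raise one of the low values by 6 (still ≤ 16) to hit 91.

1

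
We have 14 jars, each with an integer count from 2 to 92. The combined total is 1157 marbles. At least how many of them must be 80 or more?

4

If only k of them are at least 80, the other 14 − k are at most 79, so the total is at most k·92 + (14 − k)·79.
This must reach 1157, so k·92 + (14 − k)·79 ≥ 1157, giving k ≥ 4.
Exactly 4 works: 4 values at 92 and 10 at 79 total 1158; lower one of the high values by 1 (still ≥ 80) to hit 1157.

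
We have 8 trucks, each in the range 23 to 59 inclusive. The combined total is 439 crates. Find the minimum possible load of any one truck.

Minimizing one value means maximizing the remaining 7.
The other 7 contribute at most 7 × 59 = 413, leaving at least 439 − 413 = 26.
Since 26 ≥ 23, this is achievable: one at 26 and 7 at 59.

26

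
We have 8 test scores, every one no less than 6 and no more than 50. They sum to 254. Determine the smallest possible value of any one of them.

6

To make one score as small as possible, make the other 7 as large as possible.
The other 7 can take up 7 × 50 = 350 ≥ 254 − 6, so one score can sit at its floor of 6.
Achievable: one at 6 and the other 7 totalling 248, which fits since 7 × 6 ≤ 248 ≤ 7 × 50.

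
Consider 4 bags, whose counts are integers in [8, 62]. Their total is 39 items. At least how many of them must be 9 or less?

1

If only k of them are at most 9, the other 4 − k are at least 10, so the total is at least (4 − k)·10 + k·8.
This is ≤ 39, so (4 − k)·10 + 8k ≤ 39, which gives k ≥ 1.
Exactly 1 works: 1 value at 8 and 3 at 10 total 38; raise one of the low values by 1 (still ≤ 9) to hit 39.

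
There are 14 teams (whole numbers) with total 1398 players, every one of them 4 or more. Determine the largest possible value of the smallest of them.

99

The 14 values sum to 1398, so their minimum is at most ⌊1398/14⌋ = 99.
Achievable: 2 of them at 99 and 12 at 100 total 1398.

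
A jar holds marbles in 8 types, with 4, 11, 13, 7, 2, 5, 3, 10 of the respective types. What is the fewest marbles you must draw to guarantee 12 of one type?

In the worst case you take as many as possible of each type without reaching 12: 4 + 11 + 11 + 7 + 2 + 5 + 3 + 10 = 53.
The next one must give 12 of some type, so 53 + 1 = 54.

54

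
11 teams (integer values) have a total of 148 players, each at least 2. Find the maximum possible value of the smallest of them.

13

If every one of the 11 were at least 14, the total would be at least 11 × 14 = 154 > 148.
Taking 6 copies of 13 and 5 copies of 14 gives exactly 148, so 13 is attained.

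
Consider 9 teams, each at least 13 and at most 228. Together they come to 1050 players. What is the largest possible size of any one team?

To make one team as large as possible, make the other 8 as small as possible.
The other 8 contribute at least 8 × 13 = 104, leaving at most 1050 − 104 = 946.
But each team is capped at 228, so the maximum is 228.
Achievable: one at 228 and the other 8 totalling 822, which fits since 8 × 13 ≤ 822 ≤ 8 × 228.

228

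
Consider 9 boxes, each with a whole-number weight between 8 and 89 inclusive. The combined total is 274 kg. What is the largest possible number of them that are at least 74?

Suppose k of them are at least 74. Those contribute at least 74 each and the other 9 − k at least 8 each.
So the total is at least 74k + 8(9 − k) = 72 + 66k. This must be ≤ 274, giving k ≤ 3.
k = 3 is achieved by 3 values at 74 and 6 at 8, total 270; add 4 to one value (staying below 74) to reach 274.

3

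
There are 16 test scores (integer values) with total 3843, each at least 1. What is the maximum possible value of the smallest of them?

240

The 16 values sum to 3843, so their minimum is at most ⌊3843/16⌋ = 240.
Achievable: 13 of them at 240 and 3 at 241 total 3843.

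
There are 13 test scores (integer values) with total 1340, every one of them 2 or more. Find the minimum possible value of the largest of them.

104

If every one of the 13 were at most 103, the total would be at most 13 × 103 = 1339 < 1340.
Equality holds with 1 value of 104 and 12 values of 103.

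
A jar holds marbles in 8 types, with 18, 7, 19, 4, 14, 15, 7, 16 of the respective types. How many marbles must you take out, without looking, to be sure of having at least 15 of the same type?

89

In the worst case you take as many as possible of each type without reaching 15: 14 + 7 + 14 + 4 + 14 + 14 + 7 + 14 = 88.
The next one must give 15 of some type, so 88 + 1 = 89.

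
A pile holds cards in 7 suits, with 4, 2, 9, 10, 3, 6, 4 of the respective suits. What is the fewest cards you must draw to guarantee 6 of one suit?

29

In the worst case you take as many as possible of each suit without reaching 6: 4 + 2 + 5 + 5 + 3 + 5 + 4 = 28.
The next one must give 6 of some suit, so 28 + 1 = 29.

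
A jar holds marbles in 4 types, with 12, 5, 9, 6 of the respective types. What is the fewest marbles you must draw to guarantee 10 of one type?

In the worst case you take as many as possible of each type without reaching 10: 9 + 5 + 9 + 6 = 29.
The next one must give 10 of some type, so 29 + 1 = 30.

30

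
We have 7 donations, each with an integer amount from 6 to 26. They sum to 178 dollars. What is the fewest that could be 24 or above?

Suppose at most 7 − j of them reach 24; then j values are ≤ 23 and the rest ≤ 26.
The total is then ≤ 23·j + 26·(7 − j) = 182 − 3j. For this to be ≥ 178 we need j ≤ 1, so at least 7 − 1 = 6 must reach 24.
Exactly 6 works: 6 values at 26 and 1 at 23 total 179; lower one of the high values by 1 (still ≥ 24) to hit 178.

6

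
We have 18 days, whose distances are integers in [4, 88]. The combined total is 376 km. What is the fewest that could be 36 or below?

Each value above 36 is at least 37, contributing at least 37 − 4 = 33 above the floor 4.
The sum exceeds the floor total 72 by 304, so at most ⌊304/33⌋ = 9 exceed 36, and at least 9 are ≤ 36.
Exactly 9 works: 9 values at 4 and 9 at 37 total 369; raise one of the low values by 7 (still ≤ 36) to hit 376.

9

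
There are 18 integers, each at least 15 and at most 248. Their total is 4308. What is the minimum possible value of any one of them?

To make one integer as small as possible, make the other 17 as large as possible.
The other 17 contribute at most 17 × 248 = 4216, leaving at least 4308 − 4216 = 92.
Since 92 ≥ 15, this is achievable: one at 92 and 17 at 248.

92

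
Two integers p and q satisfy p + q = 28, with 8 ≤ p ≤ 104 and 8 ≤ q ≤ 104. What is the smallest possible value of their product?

pq = p(28 − p) is concave in p, so over [8, 20] it is minimized at an endpoint.
At the endpoint p = 8, q = 28 − 8 = 20, so pq = 8 × 20 = 160.

160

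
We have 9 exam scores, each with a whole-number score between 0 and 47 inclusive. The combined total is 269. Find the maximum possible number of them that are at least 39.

Suppose k of them are at least 39. Those contribute at least 39 each and the other 9 − k at least 0 each.
So the total is at least 39k + 0(9 − k) = 0 + 39k. This must be ≤ 269, giving k ≤ 6.
k = 6 is achieved by 6 values at 39 and 3 at 0, total 234; add 35 to one value (staying below 39) to reach 269.

6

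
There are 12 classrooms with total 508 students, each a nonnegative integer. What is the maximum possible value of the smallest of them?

42

The average is 508/12 < 43, so some value is ≤ 42.
Equality holds with 8 values of 42 and 4 values of 43.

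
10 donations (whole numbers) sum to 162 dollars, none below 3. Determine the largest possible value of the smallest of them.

16

The average is 162/10 < 17, so some value is ≤ 16.
Taking 8 copies of 16 and 2 copies of 17 gives exactly 162, so 16 is attained.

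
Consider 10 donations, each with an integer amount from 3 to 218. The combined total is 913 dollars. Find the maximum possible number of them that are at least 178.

5

Suppose k of them are at least 178. Those contribute at least 178 each and the other 10 − k at least 3 each.
So the total is at least 178k + 3(10 − k) = 30 + 175k. This must be ≤ 913, giving k ≤ 5.
k = 5 is achieved by 5 values at 178 and 5 at 3, total 905; add 8 to one value (staying below 178) to reach 913.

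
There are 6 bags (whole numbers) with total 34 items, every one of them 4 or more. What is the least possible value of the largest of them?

Some value must be at least ⌈34/6⌉ = 6, since 6 × 5 = 30 < 34.
Taking 2 copies of 5 and 4 copies of 6 gives exactly 34, so 6 is attained.

6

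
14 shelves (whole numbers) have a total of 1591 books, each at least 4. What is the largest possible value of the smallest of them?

113

The 14 values sum to 1591, so their minimum is at most ⌊1591/14⌋ = 113.
Taking 5 copies of 113 and 9 copies of 114 gives exactly 1591, so 113 is attained.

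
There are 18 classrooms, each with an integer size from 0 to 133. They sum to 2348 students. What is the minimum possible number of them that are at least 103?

17

Suppose at most 18 − j of them reach 103; then j values are ≤ 102 and the rest ≤ 133.
The total is then ≤ 102·j + 133·(18 − j) = 2394 − 31j. For this to be ≥ 2348 we need j ≤ 1, so at least 18 − 1 = 17 must reach 103.
Exactly 17 works: 17 values at 133 and 1 at 102 total 2363; lower one of the high values by 15 (still ≥ 103) to hit 2348.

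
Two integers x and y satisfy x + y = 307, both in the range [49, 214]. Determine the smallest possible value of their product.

xy = x(307 − x) is concave in x, so over [93, 214] it is minimized at an endpoint.
The extreme feasible split is x = 93, y = 214, giving xy = 19902.

19902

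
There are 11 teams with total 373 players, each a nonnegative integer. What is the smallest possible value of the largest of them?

Some value must be at least ⌈373/11⌉ = 34, since 11 × 33 = 363 < 373.
Achievable: 10 of them at 34 and 1 at 33 total 373.

34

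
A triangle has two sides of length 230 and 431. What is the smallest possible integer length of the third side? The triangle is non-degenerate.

The third side must exceed |230 − 431| = 201.
The smallest integer above 201 is 202.

202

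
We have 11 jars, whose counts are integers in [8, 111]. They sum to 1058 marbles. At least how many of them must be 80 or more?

If only k of them are at least 80, the other 11 − k are at most 79, so the total is at most k·111 + (11 − k)·79.
This must reach 1058, so k·111 + (11 − k)·79 ≥ 1058, giving k ≥ 6.
Exactly 6 works: 6 values at 111 and 5 at 79 total 1061; lower one of the high values by 3 (still ≥ 80) to hit 1058.

6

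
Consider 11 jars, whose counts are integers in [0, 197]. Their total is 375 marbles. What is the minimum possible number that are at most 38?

Let j be the number exceeding 38. Then the total is ≥ 39·j + 0·(11 − j) = 0 + 39j.
So 39j ≤ 375 and j ≤ 9; hence at least 11 − 9 = 2 are ≤ 38.
Exactly 2 works: 2 values at 0 and 9 at 39 total 351; raise one of the low values by 24 (still ≤ 38) to hit 375.

2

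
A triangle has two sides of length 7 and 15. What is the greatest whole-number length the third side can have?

21

The third side must be less than 7 + 15 = 22.
The largest integer below 22 is 21.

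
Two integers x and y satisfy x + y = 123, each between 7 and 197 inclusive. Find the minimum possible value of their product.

812

xy = x(123 − x) is concave in x, so over [7, 116] it is minimized at an endpoint.
At the endpoint x = 7, y = 123 − 7 = 116, so xy = 7 × 116 = 812.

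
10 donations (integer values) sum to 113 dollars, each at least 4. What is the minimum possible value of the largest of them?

12

The 10 values sum to 113, so their maximum is at least ⌈113/10⌉ = 12.
Equality holds with 3 values of 12 and 7 values of 11.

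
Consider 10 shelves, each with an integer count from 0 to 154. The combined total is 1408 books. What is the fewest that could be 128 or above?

Each value short of 128 is at most 127, costing at least 154 − 127 = 27 against the maximum total of 1540.
We can afford to lose at most 1540 − 1408 = 132, so at most ⌊132/27⌋ = 4 fall short, and at least 6 are ≥ 128.
Exactly 6 works: 6 values at 154 and 4 at 127 total 1432; lower one of the high values by 24 (still ≥ 128) to hit 1408.

6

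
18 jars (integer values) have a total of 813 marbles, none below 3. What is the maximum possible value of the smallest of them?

45

The 18 values sum to 813, so their minimum is at most ⌊813/18⌋ = 45.
Taking 15 copies of 45 and 3 copies of 46 gives exactly 813, so 45 is attained.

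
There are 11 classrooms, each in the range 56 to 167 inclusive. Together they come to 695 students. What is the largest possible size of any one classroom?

Maximizing one value means minimizing the remaining 10.
The other 10 contribute at least 10 × 56 = 560, leaving at most 695 − 560 = 135.
Since 135 ≤ 167, this is achievable: one at 135 and 10 at 56.

135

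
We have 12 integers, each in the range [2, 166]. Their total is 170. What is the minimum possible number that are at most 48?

9

Each value above 48 is at least 49, contributing at least 49 − 2 = 47 above the floor 2.
The sum exceeds the floor total 24 by 146, so at most ⌊146/47⌋ = 3 exceed 48, and at least 9 are ≤ 48.
Exactly 9 works: 9 values at 2 and 3 at 49 total 165; raise one of the low values by 5 (still ≤ 48) to hit 170.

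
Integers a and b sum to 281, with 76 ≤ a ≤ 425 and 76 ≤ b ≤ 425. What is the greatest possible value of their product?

19740

With a + b fixed, ab peaks when the two are closest together.
Taking a = 140 and b = 141 (both in [76, 425]) gives ab = 19740.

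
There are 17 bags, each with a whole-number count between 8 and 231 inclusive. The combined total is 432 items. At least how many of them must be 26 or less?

2

Let j be the number exceeding 26. Then the total is ≥ 27·j + 8·(17 − j) = 136 + 19j.
So 19j ≤ 296 and j ≤ 15; hence at least 17 − 15 = 2 are ≤ 26.
Exactly 2 works: 2 values at 8 and 15 at 27 total 421; raise one of the low values by 11 (still ≤ 26) to hit 432.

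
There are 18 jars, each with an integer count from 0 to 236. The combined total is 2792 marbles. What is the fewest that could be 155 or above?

Each value short of 155 is at most 154, costing at least 236 − 154 = 82 against the maximum total of 4248.
We can afford to lose at most 4248 − 2792 = 1456, so at most ⌊1456/82⌋ = 17 fall short, and at least 1 are ≥ 155.
Exactly 1 works: 1 value at 236 and 17 at 154 total 2854; lower one of the high values by 62 (still ≥ 155) to hit 2792.

1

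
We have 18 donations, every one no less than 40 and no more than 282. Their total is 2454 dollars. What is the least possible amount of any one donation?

To make one donation as small as possible, make the other 17 as large as possible.
The other 17 can take up 17 × 282 = 4794 ≥ 2454 − 40, so one donation can sit at its floor of 40.
Achievable: one at 40 and the other 17 totalling 2414, which fits since 17 × 40 ≤ 2414 ≤ 17 × 282.

40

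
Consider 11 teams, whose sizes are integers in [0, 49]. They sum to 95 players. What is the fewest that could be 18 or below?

6

Each value above 18 is at least 19, contributing at least 19 − 0 = 19 above the floor 0.
The sum exceeds the floor total 0 by 95, so at most ⌊95/19⌋ = 5 exceed 18, and at least 6 are ≤ 18.
Exactly 6 works: 6 values at 0 and 5 at 19 total 95.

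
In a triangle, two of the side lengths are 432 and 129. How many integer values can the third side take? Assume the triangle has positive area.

257

The triangle inequality gives |432 − 129| < c < 432 + 129, i.e. 303 < c < 561.
So c can be any integer from 304 to 560: 257 values.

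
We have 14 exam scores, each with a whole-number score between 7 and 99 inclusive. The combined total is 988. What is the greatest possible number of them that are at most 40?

6

Each value at 40 or below falls at least 99 − 40 = 59 short of the ceiling 99.
The ceiling total is 14 × 99 = 1386, and we need 988, so at most ⌊(1386 − 988)/59⌋ = 6 can be that low.
k = 6 is achieved by 6 values at 40 and 8 at 99, total 1032; lower one of the 99's by 44 (still > 40) to reach 988.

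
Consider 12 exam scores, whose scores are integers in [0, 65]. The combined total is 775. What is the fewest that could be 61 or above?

11

Suppose at most 12 − j of them reach 61; then j values are ≤ 60 and the rest ≤ 65.
The total is then ≤ 60·j + 65·(12 − j) = 780 − 5j. For this to be ≥ 775 we need j ≤ 1, so at least 12 − 1 = 11 must reach 61.
Exactly 11 works: 11 values at 65 and 1 at 60 total 775.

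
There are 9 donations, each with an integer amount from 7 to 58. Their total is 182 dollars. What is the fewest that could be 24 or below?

Let j be the number exceeding 24. Then the total is ≥ 25·j + 7·(9 − j) = 63 + 18j.
So 18j ≤ 119 and j ≤ 6; hence at least 9 − 6 = 3 are ≤ 24.
Exactly 3 works: 3 values at 7 and 6 at 25 total 171; raise one of the low values by 11 (still ≤ 24) to hit 182.

3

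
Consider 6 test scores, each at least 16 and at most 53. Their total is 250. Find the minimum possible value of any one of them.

16

To make one score as small as possible, make the other 5 as large as possible.
The other 5 can take up 5 × 53 = 265 ≥ 250 − 16, so one score can sit at its floor of 16.
Achievable: one at 16 and the other 5 totalling 234, which fits since 5 × 16 ≤ 234 ≤ 5 × 53.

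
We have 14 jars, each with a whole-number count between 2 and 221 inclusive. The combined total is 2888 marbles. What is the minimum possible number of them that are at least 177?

10

Suppose at most 14 − j of them reach 177; then j values are ≤ 176 and the rest ≤ 221.
The total is then ≤ 176·j + 221·(14 − j) = 3094 − 45j. For this to be ≥ 2888 we need j ≤ 4, so at least 14 − 4 = 10 must reach 177.
Exactly 10 works: 10 values at 221 and 4 at 176 total 2914; lower one of the high values by 26 (still ≥ 177) to hit 2888.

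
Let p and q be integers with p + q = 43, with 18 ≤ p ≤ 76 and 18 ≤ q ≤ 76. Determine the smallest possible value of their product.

Since p + q is fixed, pushing one of them to its bound minimizes the product.
The extreme feasible split is p = 18, q = 25, giving pq = 450.

450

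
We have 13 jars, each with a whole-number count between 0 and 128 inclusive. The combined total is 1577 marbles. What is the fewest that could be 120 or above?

4

Suppose at most 13 − j of them reach 120; then j values are ≤ 119 and the rest ≤ 128.
The total is then ≤ 119·j + 128·(13 − j) = 1664 − 9j. For this to be ≥ 1577 we need j ≤ 9, so at least 13 − 9 = 4 must reach 120.
Exactly 4 works: 4 values at 128 and 9 at 119 total 1583; lower one of the high values by 6 (still ≥ 120) to hit 1577.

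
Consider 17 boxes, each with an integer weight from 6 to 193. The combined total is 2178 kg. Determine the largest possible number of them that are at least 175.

With k values at 175 or above and the rest at least 6, the sum is at least 102 + 169k.
Since the sum is 2178, we need 169k ≤ 2076, i.e. k ≤ 12.
k = 12 is achieved by 12 values at 175 and 5 at 6, total 2130; add 48 to one value (staying below 175) to reach 2178.

12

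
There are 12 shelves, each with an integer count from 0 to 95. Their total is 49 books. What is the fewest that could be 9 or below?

8

If only k of them are at most 9, the other 12 − k are at least 10, so the total is at least (12 − k)·10 + k·0.
This is ≤ 49, so (12 − k)·10 + 0k ≤ 49, which gives k ≥ 8.
Exactly 8 works: 8 values at 0 and 4 at 10 total 40; raise one of the low values by 9 (still ≤ 9) to hit 49.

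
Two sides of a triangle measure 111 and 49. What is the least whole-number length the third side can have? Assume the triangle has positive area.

63

The third side must exceed |111 − 49| = 62.
The smallest integer above 62 is 63.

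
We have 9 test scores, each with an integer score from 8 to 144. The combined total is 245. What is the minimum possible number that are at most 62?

6

If only k of them are at most 62, the other 9 − k are at least 63, so the total is at least (9 − k)·63 + k·8.
This is ≤ 245, so (9 − k)·63 + 8k ≤ 245, which gives k ≥ 6.
Exactly 6 works: 6 values at 8 and 3 at 63 total 237; raise one of the low values by 8 (still ≤ 62) to hit 245.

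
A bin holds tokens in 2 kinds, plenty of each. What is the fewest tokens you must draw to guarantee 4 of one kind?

In the worst case you draw 3 of each of the 2 kinds: 2 × 3 = 6.
One more forces 4 of some kind, so 6 + 1 = 7.

7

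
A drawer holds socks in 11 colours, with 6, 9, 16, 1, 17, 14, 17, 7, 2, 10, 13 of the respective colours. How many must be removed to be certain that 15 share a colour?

In the worst case you take as many as possible of each colour without reaching 15: 6 + 9 + 14 + 1 + 14 + 14 + 14 + 7 + 2 + 10 + 13 = 104.
The next one must give 15 of some colour, so 104 + 1 = 105.

105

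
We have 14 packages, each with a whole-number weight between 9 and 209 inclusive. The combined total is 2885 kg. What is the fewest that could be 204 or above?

Suppose at most 14 − j of them reach 204; then j values are ≤ 203 and the rest ≤ 209.
The total is then ≤ 203·j + 209·(14 − j) = 2926 − 6j. For this to be ≥ 2885 we need j ≤ 6, so at least 14 − 6 = 8 must reach 204.
Exactly 8 works: 8 values at 209 and 6 at 203 total 2890; lower one of the high values by 5 (still ≥ 204) to hit 2885.

8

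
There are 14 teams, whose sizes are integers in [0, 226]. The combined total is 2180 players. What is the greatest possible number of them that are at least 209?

10

Suppose k of them are at least 209. Those contribute at least 209 each and the other 14 − k at least 0 each.
So the total is at least 209k + 0(14 − k) = 0 + 209k. This must be ≤ 2180, giving k ≤ 10.
k = 10 is achieved by 10 values at 209 and 4 at 0, total 2090; add 90 to one value (staying below 209) to reach 2180.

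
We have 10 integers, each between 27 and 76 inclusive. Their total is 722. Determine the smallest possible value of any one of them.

38

To make one integer as small as possible, make the other 9 as large as possible.
The other 9 contribute at most 9 × 76 = 684, leaving at least 722 − 684 = 38.
Since 38 ≥ 27, this is achievable: one at 38 and 9 at 76.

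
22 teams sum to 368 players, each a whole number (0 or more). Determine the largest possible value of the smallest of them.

16

The average is 368/22 < 17, so some value is ≤ 16.
Achievable: 6 of them at 16 and 16 at 17 total 368.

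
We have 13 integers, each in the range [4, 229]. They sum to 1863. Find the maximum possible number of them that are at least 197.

9

Suppose k of them are at least 197. Those contribute at least 197 each and the other 13 − k at least 4 each.
So the total is at least 197k + 4(13 − k) = 52 + 193k. This must be ≤ 1863, giving k ≤ 9.
k = 9 is achieved by 9 values at 197 and 4 at 4, total 1789; add 74 to one value (staying below 197) to reach 1863.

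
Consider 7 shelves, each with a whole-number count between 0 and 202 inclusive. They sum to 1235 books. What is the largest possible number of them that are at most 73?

1

Suppose k of them are at most 73. Those contribute at most 73 each and the rest at most 202 each.
So the total is at most 73k + 202(7 − k) = 1414 − 129k. This must still be ≥ 1235, so k ≤ 1.
k = 1 is achieved by 1 value at 73 and 6 at 202, total 1285; lower one of the 202's by 50 (still > 73) to reach 1235.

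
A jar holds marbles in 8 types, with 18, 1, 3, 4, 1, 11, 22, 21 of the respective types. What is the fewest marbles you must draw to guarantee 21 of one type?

79

In the worst case you take as many as possible of each type without reaching 21: 18 + 1 + 3 + 4 + 1 + 11 + 20 + 20 = 78.
The next one must give 21 of some type, so 78 + 1 = 79.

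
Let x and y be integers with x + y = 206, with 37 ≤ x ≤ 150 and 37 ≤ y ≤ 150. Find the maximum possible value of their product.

For a fixed sum, the product xy is largest when x and y are as close as possible.
Taking x = 103 and y = 103 (both in [37, 150]) gives xy = 10609.

10609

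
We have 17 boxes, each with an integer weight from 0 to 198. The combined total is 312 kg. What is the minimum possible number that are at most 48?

If only k of them are at most 48, the other 17 − k are at least 49, so the total is at least (17 − k)·49 + k·0.
This is ≤ 312, so (17 − k)·49 + 0k ≤ 312, which gives k ≥ 11.
Exactly 11 works: 11 values at 0 and 6 at 49 total 294; raise one of the low values by 18 (still ≤ 48) to hit 312.

11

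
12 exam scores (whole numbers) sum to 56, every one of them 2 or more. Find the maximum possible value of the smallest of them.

4

If every one of the 12 were at least 5, the total would be at least 12 × 5 = 60 > 56.
Equality holds with 4 values of 4 and 8 values of 5.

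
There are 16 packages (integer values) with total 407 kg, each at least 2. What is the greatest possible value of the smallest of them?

25

The average is 407/16 < 26, so some value is ≤ 25.
Achievable: 9 of them at 25 and 7 at 26 total 407.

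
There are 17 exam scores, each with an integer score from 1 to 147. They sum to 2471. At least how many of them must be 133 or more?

16

If only k of them are at least 133, the other 17 − k are at most 132, so the total is at most k·147 + (17 − k)·132.
This must reach 2471, so k·147 + (17 − k)·132 ≥ 2471, giving k ≥ 16.
Exactly 16 works: 16 values at 147 and 1 at 132 total 2484; lower one of the high values by 13 (still ≥ 133) to hit 2471.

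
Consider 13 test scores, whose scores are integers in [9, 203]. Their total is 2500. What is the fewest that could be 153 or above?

11

Suppose at most 13 − j of them reach 153; then j values are ≤ 152 and the rest ≤ 203.
The total is then ≤ 152·j + 203·(13 − j) = 2639 − 51j. For this to be ≥ 2500 we need j ≤ 2, so at least 13 − 2 = 11 must reach 153.
Exactly 11 works: 11 values at 203 and 2 at 152 total 2537; lower one of the high values by 37 (still ≥ 153) to hit 2500.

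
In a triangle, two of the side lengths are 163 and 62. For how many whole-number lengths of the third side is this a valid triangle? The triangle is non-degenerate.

The triangle inequality gives |163 − 62| < c < 163 + 62, i.e. 101 < c < 225.
So c can be any integer from 102 to 224: 123 values.

123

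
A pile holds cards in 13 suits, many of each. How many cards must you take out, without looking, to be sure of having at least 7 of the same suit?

79

You could draw 6 of every suit without reaching 7 of any — 78 in all.
One more forces 7 of some suit, so 78 + 1 = 79.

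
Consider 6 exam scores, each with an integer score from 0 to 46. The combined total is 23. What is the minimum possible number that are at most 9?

Each value above 9 is at least 10, contributing at least 10 − 0 = 10 above the floor 0.
The sum exceeds the floor total 0 by 23, so at most ⌊23/10⌋ = 2 exceed 9, and at least 4 are ≤ 9.
Exactly 4 works: 4 values at 0 and 2 at 10 total 20; raise one of the low values by 3 (still ≤ 9) to hit 23.

4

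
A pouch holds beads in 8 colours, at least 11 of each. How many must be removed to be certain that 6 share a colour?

You could draw 5 of every colour without reaching 6 of any — 40 in all.
One more forces 6 of some colour, so 40 + 1 = 41.

41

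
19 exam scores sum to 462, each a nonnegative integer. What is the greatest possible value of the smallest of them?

24

The average is 462/19 < 25, so some value is ≤ 24.
Equality holds with 13 values of 24 and 6 values of 25.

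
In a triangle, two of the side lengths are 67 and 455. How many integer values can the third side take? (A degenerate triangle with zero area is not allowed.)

133

The triangle inequality gives |67 − 455| < c < 67 + 455, i.e. 388 < c < 522.
So c can be any integer from 389 to 521: 133 values.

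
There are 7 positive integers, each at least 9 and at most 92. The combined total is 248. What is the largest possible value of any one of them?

To make one integer as large as possible, make the other 6 as small as possible.
The other 6 contribute at least 6 × 9 = 54, leaving at most 248 − 54 = 194.
But each integer is capped at 92, so the maximum is 92.
Achievable: one at 92 and the other 6 totalling 156, which fits since 6 × 9 ≤ 156 ≤ 6 × 92.

92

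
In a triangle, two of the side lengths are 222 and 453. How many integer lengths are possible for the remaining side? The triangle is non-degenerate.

443

The triangle inequality gives |222 − 453| < c < 222 + 453, i.e. 231 < c < 675.
So c can be any integer from 232 to 674: 443 values.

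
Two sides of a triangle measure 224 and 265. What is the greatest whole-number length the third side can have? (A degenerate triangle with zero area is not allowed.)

488

The third side must be less than 224 + 265 = 489.
The largest integer below 489 is 488.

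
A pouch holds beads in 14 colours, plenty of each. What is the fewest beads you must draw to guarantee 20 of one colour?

267

In the worst case you draw 19 of each of the 14 colours: 14 × 19 = 266.
One more forces 20 of some colour, so 266 + 1 = 267.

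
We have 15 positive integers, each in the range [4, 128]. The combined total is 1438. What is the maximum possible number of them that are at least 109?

Suppose k of them are at least 109. Those contribute at least 109 each and the other 15 − k at least 4 each.
So the total is at least 109k + 4(15 − k) = 60 + 105k. This must be ≤ 1438, giving k ≤ 13.
k = 13 is achieved by 13 values at 109 and 2 at 4, total 1425; add 13 to one value (staying below 109) to reach 1438.

13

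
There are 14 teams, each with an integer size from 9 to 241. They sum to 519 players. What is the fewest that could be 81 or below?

Let j be the number exceeding 81. Then the total is ≥ 82·j + 9·(14 − j) = 126 + 73j.
So 73j ≤ 393 and j ≤ 5; hence at least 14 − 5 = 9 are ≤ 81.
Exactly 9 works: 9 values at 9 and 5 at 82 total 491; raise one of the low values by 28 (still ≤ 81) to hit 519.

9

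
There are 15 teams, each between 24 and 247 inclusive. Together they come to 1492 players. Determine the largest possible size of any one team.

To make one team as large as possible, make the other 14 as small as possible.
The other 14 contribute at least 14 × 24 = 336, leaving at most 1492 − 336 = 1156.
But each team is capped at 247, so the maximum is 247.
Achievable: one at 247 and the other 14 totalling 1245, which fits since 14 × 24 ≤ 1245 ≤ 14 × 247.

247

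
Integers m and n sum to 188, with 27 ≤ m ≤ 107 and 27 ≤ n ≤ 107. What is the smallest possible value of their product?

8667

mn = m(188 − m) is concave in m, so over [81, 107] it is minimized at an endpoint.
At the endpoint m = 81, n = 188 − 81 = 107, so mn = 81 × 107 = 8667.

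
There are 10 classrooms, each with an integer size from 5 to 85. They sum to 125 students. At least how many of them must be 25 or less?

If only k of them are at most 25, the other 10 − k are at least 26, so the total is at least (10 − k)·26 + k·5.
This is ≤ 125, so (10 − k)·26 + 5k ≤ 125, which gives k ≥ 7.
Exactly 7 works: 7 values at 5 and 3 at 26 total 113; raise one of the low values by 12 (still ≤ 25) to hit 125.

7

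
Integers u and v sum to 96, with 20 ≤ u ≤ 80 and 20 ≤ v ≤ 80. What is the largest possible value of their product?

For a fixed sum, the product uv is largest when u and v are as close as possible.
Taking u = 48 and v = 48 (both in [20, 80]) gives uv = 2304.

2304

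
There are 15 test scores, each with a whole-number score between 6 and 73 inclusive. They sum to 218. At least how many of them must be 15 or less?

Let j be the number exceeding 15. Then the total is ≥ 16·j + 6·(15 − j) = 90 + 10j.
So 10j ≤ 128 and j ≤ 12; hence at least 15 − 12 = 3 are ≤ 15.
Exactly 3 works: 3 values at 6 and 12 at 16 total 210; raise one of the low values by 8 (still ≤ 15) to hit 218.

3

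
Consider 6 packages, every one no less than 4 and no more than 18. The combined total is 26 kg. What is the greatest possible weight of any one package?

6

Maximizing one value means minimizing the remaining 5.
The other 5 contribute at least 5 × 4 = 20, leaving at most 26 − 20 = 6.
Since 6 ≤ 18, this is achievable: one at 6 and 5 at 4.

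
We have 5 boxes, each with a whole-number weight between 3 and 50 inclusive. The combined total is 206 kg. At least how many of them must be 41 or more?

Suppose at most 5 − j of them reach 41; then j values are ≤ 40 and the rest ≤ 50.
The total is then ≤ 40·j + 50·(5 − j) = 250 − 10j. For this to be ≥ 206 we need j ≤ 4, so at least 5 − 4 = 1 must reach 41.
Exactly 1 works: 1 value at 50 and 4 at 40 total 210; lower one of the high values by 4 (still ≥ 41) to hit 206.

1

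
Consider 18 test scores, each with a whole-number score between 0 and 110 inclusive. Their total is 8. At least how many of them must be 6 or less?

17

Each value above 6 is at least 7, contributing at least 7 − 0 = 7 above the floor 0.
The sum exceeds the floor total 0 by 8, so at most ⌊8/7⌋ = 1 exceed 6, and at least 17 are ≤ 6.
Exactly 17 works: 17 values at 0 and 1 at 7 total 7; raise one of the low values by 1 (still ≤ 6) to hit 8.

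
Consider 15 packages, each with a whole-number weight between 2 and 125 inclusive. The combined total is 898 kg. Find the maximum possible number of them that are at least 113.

7

Suppose k of them are at least 113. Those contribute at least 113 each and the other 15 − k at least 2 each.
So the total is at least 113k + 2(15 − k) = 30 + 111k. This must be ≤ 898, giving k ≤ 7.
k = 7 is achieved by 7 values at 113 and 8 at 2, total 807; add 91 to one value (staying below 113) to reach 898.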